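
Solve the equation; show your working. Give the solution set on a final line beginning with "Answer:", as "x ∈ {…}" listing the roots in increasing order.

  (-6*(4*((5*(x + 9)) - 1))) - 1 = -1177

Step 1. [(-6*(4*((5*(x + 9)) - 1))) - 1 = -1177] the outer -1 inverts by adding 1. So sub: -6*(4*((5*(x + 9)) - 1)) = -1176.
Step 2. [-6*(4*((5*(x + 9)) - 1)) = -1176] -6·(inner) — divide through by -6 ⇒ div: 4*((5*(x + 9)) - 1) = 196.
Step 3. [4*((5*(x + 9)) - 1) = 196] LHS = 4·(…); ÷4 both sides, so div: (5*(x + 9)) - 1 = 49.
Step 4. [(5*(x + 9)) - 1 = 49] the outer -1 inverts by adding 1 ⇒ sub: 5*(x + 9) = 50.
Step 5. [5*(x + 9) = 50] 5 out front; divide by 5 ⇒ div: x + 9 = 10.
Step 6. [x + 9 = 10] the outer +9 inverts by subtracting 9. So sub: x = 1.

Answer: x ∈ {1}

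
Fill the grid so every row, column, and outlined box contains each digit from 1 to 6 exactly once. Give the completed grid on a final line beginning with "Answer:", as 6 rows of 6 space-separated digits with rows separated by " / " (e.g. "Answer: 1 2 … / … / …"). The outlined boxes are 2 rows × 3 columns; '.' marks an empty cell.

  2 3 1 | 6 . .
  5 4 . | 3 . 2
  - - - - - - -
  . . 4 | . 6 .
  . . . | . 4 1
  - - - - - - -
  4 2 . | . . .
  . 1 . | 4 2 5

Step 1. [r4c3∈{2,3,5,6}] col 3 places 2 nowhere but r4c3, so r4c3=2.
Step 2. [r4c1∈{3,6}] across row 4, 3 lands solely at r4c1. So r4c1=3.
Step 3. [r5c5∈{1,3}] across col 5, 3 lands solely at r5c5, so r5c5=3.
Step 4. [r4c4∈{5}] r4c4's peers cover all but 5, so r4c4=5.
Step 5. [r6c1∈{6}] r6c1 has the single candidate 6 ⇒ r6c1=6.
Step 6. [r1c6∈{4}] only 4 remains possible at r1c6. So r1c6=4.
Step 7. [r4c2∈{6}] r4c2 has the single candidate 6, so r4c2=6.
Step 8. [r5c6∈{6}] only 6 remains possible at r5c6, so r5c6=6.
Step 9. [r3c6∈{3}] only 3 remains possible at r3c6. So r3c6=3.
Step 10. [r5c3∈{5}] r5c3's peers cover all but 5, so r5c3=5.
Step 11. [r2c3∈{6}] r2c3 is down to just 6. So r2c3=6.
Step 12. [r6c3∈{3}] r6c3 has the single candidate 3 ⇒ r6c3=3.
Step 13. [r2c5∈{1}] nothing but 1 survives at r2c5, so r2c5=1.
Step 14. [r3c2∈{5}] r3c2 is down to just 5 ⇒ r3c2=5.
Step 15. [r5c4∈{1}] r5c4 has the single candidate 1, so r5c4=1.
Step 16. [r3c4∈{2}] r3c4 is down to just 2. So r3c4=2.
Step 17. [r3c1∈{1}] r3c1 has the single candidate 1, so r3c1=1.
Step 18. [r1c5∈{5}] r1c5 is down to just 5. So r1c5=5.

Answer: 2 3 1 6 5 4 / 5 4 6 3 1 2 / 1 5 4 2 6 3 / 3 6 2 5 4 1 / 4 2 5 1 3 6 / 6 1 3 4 2 5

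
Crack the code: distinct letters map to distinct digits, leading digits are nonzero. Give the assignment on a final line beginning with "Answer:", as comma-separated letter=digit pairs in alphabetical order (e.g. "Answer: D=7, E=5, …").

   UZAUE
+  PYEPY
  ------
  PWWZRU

Step 1. [col 1: E + Y ≡ U (mod 10)] no forcing yet in column 1 (carry-in 0); E=5 is free and consistent — try it, so E=5.
Step 2. [P] the sum has 6 digits but both addends have 5; that extra leading digit P is the final carry, namely 1 ⇒ P=1.
Step 3. [col 1: E + Y ≡ U (mod 10)] several values work for Y in column 1 (E + Y ≡ U (mod 10), carry-in 0); try Y=3, so Y=3.
Step 4. [col 1: E + Y ≡ U (mod 10)] in column 1 we have E+Y≡U with carry-in 0; given E=5, Y=3 and digits 1,3,5 already taken and all letters distinct, that pins U to 8. So U=8.
Step 5. [col 2: U + P ≡ R (mod 10)] from column 2 (U=8, P=1, carry-in 0, digits 1,3,5,8 already taken and all letters distinct): R must equal 9 ⇒ R=9.
Step 6. [col 3: A + E ≡ Z (mod 10)] no forcing yet in column 3 (carry-in 0); A=2 is free and consistent — try it. So A=2.
Step 7. [col 3: A + E ≡ Z (mod 10)] column 3: given A=2, E=5, carry-in 0, and digits 1,2,3,5,8,9 already taken and all letters distinct, A+E≡Z (mod 10) forces Z=7 ⇒ Z=7.
Step 8. [col 4: Z + Y ≡ W (mod 10)] column 4: given Z=7, Y=3, carry-in 0, and digits 1,2,3,5,7,8,9 already taken and all letters distinct, Z+Y≡W (mod 10) forces W=0, so W=0.

Answer: A=2, E=5, P=1, R=9, U=8, W=0, Y=3, Z=7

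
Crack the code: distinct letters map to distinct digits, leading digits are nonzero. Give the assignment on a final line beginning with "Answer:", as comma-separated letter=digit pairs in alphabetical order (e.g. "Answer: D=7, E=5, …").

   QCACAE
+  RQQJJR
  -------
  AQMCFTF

Step 1. [A] the sum has 7 digits but both addends have 6; that extra leading digit A is the final carry, namely 1, so A=1.
Step 2. [col 1: E + R ≡ F (mod 10)] no forcing yet in column 1 (carry-in 0); E=4 is free and consistent — try it. So E=4.
Step 3. [col 1: E + R ≡ F (mod 10)] column 1 (E + R ≡ F (mod 10), carry-in 0) doesn't pin F yet; pick F=3 and continue. So F=3.
Step 4. [col 1: E + R ≡ F (mod 10)] column 1: given E=4, F=3, carry-in 0, and digits 1,3,4 already taken and all letters distinct, E+R≡F (mod 10) forces R=9, so R=9.
Step 5. [col 2: A + J ≡ T (mod 10)] J=6 is one option consistent with column 2 (A + J ≡ T (mod 10), carry-in 1) — take it ⇒ J=6.
Step 6. [col 2: A + J ≡ T (mod 10)] column 2: given A=1, J=6, carry-in 1, and digits 1,3,4,6,9 already taken and all letters distinct, A+J≡T (mod 10) forces T=8. So T=8.
Step 7. [col 3: C + J ≡ F (mod 10)] from column 3 (J=6, F=3, carry-in 0, digits 1,3,4,6,8,9 already taken and all letters distinct): C must equal 7. So C=7.
Step 8. [col 4: A + Q ≡ C (mod 10)] from column 4 (A=1, C=7, carry-in 1, digits 1,3,4,6,7,8,9 already taken and all letters distinct): Q must equal 5, so Q=5.
Step 9. [col 5: C + Q ≡ M (mod 10)] column 5 reads C+Q+carry(0)=M with C=7, Q=5; with digits 1,3,4,5,6,7,8,9 already taken and all letters distinct, the only value for M is 2, so M=2.

Answer: A=1, C=7, E=4, F=3, J=6, M=2, Q=5, R=9, T=8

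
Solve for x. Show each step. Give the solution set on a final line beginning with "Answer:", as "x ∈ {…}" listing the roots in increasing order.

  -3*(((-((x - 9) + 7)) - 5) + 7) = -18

Step 1. [-3*(((-((x - 9) + 7)) - 5) + 7) = -18] divide by the outer -3, so div: ((-((x - 9) + 7)) - 5) + 7 = 6.
Step 2. [((-((x - 9) + 7)) - 5) + 7 = 6] 7 comes off first (subtract 7). So sub: (-((x - 9) + 7)) - 5 = -1.
Step 3. [(-((x - 9) + 7)) - 5 = -1] the outer -5 inverts by adding 5, so sub: -((x - 9) + 7) = 4.
Step 4. [-((x - 9) + 7) = 4] LHS negated; negate both sides. So neg: (x - 9) + 7 = -4.
Step 5. [(x - 9) + 7 = -4] +7 is outermost — subtract 7 both sides, so sub: x - 9 = -11.
Step 6. [x - 9 = -11] add 9: x sits inside (… - 9) ⇒ sub: x = -2.

Answer: x ∈ {-2}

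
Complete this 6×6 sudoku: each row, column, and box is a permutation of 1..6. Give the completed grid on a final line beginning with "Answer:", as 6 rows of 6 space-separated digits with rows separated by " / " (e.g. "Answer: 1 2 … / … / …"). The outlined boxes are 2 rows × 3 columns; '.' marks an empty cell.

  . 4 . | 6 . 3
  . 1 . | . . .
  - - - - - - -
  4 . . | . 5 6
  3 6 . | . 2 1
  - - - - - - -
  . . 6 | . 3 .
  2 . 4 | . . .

Step 1. [r6c6∈{5}] nothing but 5 survives at r6c6. So r6c6=5.
Step 2. [r2c4∈{2,4,5}] across col 4, 5 lands solely at r2c4 ⇒ r2c4=5.
Step 3. [r1c3∈{2,5}] across row 1, 2 lands solely at r1c3, so r1c3=2.
Step 4. [r5c4∈{1,2,4}] across col 4, 2 lands solely at r5c4 ⇒ r5c4=2.
Step 5. [r6c5∈{1,6}] in row 6, 6 fits only at r6c5, so r6c5=6.
Step 6. [r5c6∈{4}] r5c6 is down to just 4. So r5c6=4.
Step 7. [r5c2∈{5}] r5c2's peers cover all but 5. So r5c2=5.
Step 8. [r1c5∈{1}] only 1 remains possible at r1c5. So r1c5=1.
Step 9. [r2c6∈{2}] r2c6 is down to just 2, so r2c6=2.
Step 10. [r3c3∈{1}] r3c3 has the single candidate 1, so r3c3=1.
Step 11. [r3c4∈{3}] only 3 remains possible at r3c4, so r3c4=3.
Step 12. [r2c5∈{4}] r2c5 has the single candidate 4 ⇒ r2c5=4.
Step 13. [r3c2∈{2}] only 2 remains possible at r3c2, so r3c2=2.
Step 14. [r5c1∈{1}] only 1 remains possible at r5c1. So r5c1=1.
Step 15. [r4c3∈{5}] r4c3 has the single candidate 5 ⇒ r4c3=5.
Step 16. [r4c4∈{4}] r4c4's peers cover all but 4, so r4c4=4.
Step 17. [r2c1∈{6}] r2c1 has the single candidate 6. So r2c1=6.
Step 18. [r1c1∈{5}] r1c1 is down to just 5. So r1c1=5.
Step 19. [r6c4∈{1}] r6c4's peers cover all but 1 ⇒ r6c4=1.
Step 20. [r6c2∈{3}] nothing but 3 survives at r6c2. So r6c2=3.
Step 21. [r2c3∈{3}] r2c3 has the single candidate 3. So r2c3=3.

Answer: 5 4 2 6 1 3 / 6 1 3 5 4 2 / 4 2 1 3 5 6 / 3 6 5 4 2 1 / 1 5 6 2 3 4 / 2 3 4 1 6 5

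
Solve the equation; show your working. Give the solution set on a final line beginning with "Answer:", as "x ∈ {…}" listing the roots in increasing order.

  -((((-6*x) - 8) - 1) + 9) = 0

Step 1. [-((((-6*x) - 8) - 1) + 9) = 0] leading − — multiply by −1, so neg: (((-6*x) - 8) - 1) + 9 = 0.
Step 2. [(((-6*x) - 8) - 1) + 9 = 0] peel the +9: subtract 9 from each side, so sub: ((-6*x) - 8) - 1 = -9.
Step 3. [((-6*x) - 8) - 1 = -9] add 1: x sits inside (… - 1), so sub: (-6*x) - 8 = -8.
Step 4. [(-6*x) - 8 = -8] -8 is outermost — add 8 both sides ⇒ sub: -6*x = 0.
Step 5. [-6*x = 0] divide by the outer -6 ⇒ div: x = 0.

Answer: x ∈ {0}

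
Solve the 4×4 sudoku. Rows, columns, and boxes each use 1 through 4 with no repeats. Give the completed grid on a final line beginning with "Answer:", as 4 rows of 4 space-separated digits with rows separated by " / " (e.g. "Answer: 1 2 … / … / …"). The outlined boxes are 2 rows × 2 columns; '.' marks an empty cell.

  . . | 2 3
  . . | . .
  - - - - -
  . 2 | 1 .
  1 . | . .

Step 1. [r1c1∈{4}] r1c1 has the single candidate 4. So r1c1=4.
Step 2. [r4c2∈{3,4}] col 2 places 4 nowhere but r4c2 ⇒ r4c2=4.
Step 3. [r2c2∈{1,3}] r2c2 is the only open cell in col 2 admitting 3, so r2c2=3.
Step 4. [r3c4∈{4}] r3c4's peers cover all but 4. So r3c4=4.
Step 5. [r1c2∈{1}] r1c2 has the single candidate 1, so r1c2=1.
Step 6. [r4c4∈{2}] r4c4's peers cover all but 2, so r4c4=2.
Step 7. [r3c1∈{3}] r3c1 has the single candidate 3 ⇒ r3c1=3.
Step 8. [r2c3∈{4}] r2c3 has the single candidate 4 ⇒ r2c3=4.
Step 9. [r4c3∈{3}] r4c3 is down to just 3, so r4c3=3.
Step 10. [r2c4∈{1}] r2c4 is down to just 1. So r2c4=1.
Step 11. [r2c1∈{2}] r2c1 has the single candidate 2. So r2c1=2.

Answer: 4 1 2 3 / 2 3 4 1 / 3 2 1 4 / 1 4 3 2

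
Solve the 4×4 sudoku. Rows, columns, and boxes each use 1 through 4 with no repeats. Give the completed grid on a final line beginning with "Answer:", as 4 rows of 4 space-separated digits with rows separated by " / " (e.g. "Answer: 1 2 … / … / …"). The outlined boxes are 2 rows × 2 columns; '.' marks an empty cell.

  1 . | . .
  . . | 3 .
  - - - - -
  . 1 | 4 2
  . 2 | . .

Step 1. [r2c2∈{4}] r2c2 is down to just 4 ⇒ r2c2=4.
Step 2. [r4c4∈{1,3}] 3 has one home in col 4: r4c4. So r4c4=3.
Step 3. [r4c3∈{1}] r4c3 is down to just 1, so r4c3=1.
Step 4. [r3c1∈{3}] r3c1 has the single candidate 3. So r3c1=3.
Step 5. [r1c2∈{3}] r1c2 has the single candidate 3. So r1c2=3.
Step 6. [r2c1∈{2}] nothing but 2 survives at r2c1 ⇒ r2c1=2.
Step 7. [r2c4∈{1}] nothing but 1 survives at r2c4 ⇒ r2c4=1.
Step 8. [r4c1∈{4}] r4c1 has the single candidate 4. So r4c1=4.
Step 9. [r1c4∈{4}] r1c4's peers cover all but 4 ⇒ r1c4=4.
Step 10. [r1c3∈{2}] r1c3's peers cover all but 2. So r1c3=2.

Answer: 1 3 2 4 / 2 4 3 1 / 3 1 4 2 / 4 2 1 3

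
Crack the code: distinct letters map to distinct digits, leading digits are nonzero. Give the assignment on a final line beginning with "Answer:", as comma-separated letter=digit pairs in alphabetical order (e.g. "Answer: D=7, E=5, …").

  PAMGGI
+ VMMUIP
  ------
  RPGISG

Step 1. [col 1: I + P ≡ G (mod 10)] I=7 is one option consistent with column 1 (I + P ≡ G (mod 10), carry-in 0) — take it ⇒ I=7.
Step 2. [col 1: I + P ≡ G (mod 10)] column 1 (I + P ≡ G (mod 10), carry-in 0) doesn't pin P yet; pick P=5 and continue ⇒ P=5.
Step 3. [col 1: I + P ≡ G (mod 10)] column 1 reads I+P+carry(0)=G with I=7, P=5; with digits 5,7 already taken and all letters distinct, the only value for G is 2. So G=2.
Step 4. [col 2: G + I ≡ S (mod 10)] column 2: given G=2, I=7, carry-in 1, and digits 2,5,7 already taken and all letters distinct, G+I≡S (mod 10) forces S=0, so S=0.
Step 5. [col 3: G + U ≡ I (mod 10)] column 3: given G=2, I=7, carry-in 1, and digits 0,2,5,7 already taken and all letters distinct, G+U≡I (mod 10) forces U=4. So U=4.
Step 6. [col 4: M + M ≡ G (mod 10)] column 4 (M + M ≡ G (mod 10), carry-in 0) doesn't pin M yet; pick M=6 and continue. So M=6.
Step 7. [col 5: A + M ≡ P (mod 10)] from column 5 (M=6, P=5, carry-in 1, digits 0,2,4,5,6,7 already taken and all letters distinct): A must equal 8. So A=8.
Step 8. [col 6: P + V ≡ R (mod 10)] in column 6 we have P+V≡R with carry-in 1; given P=5 and digits 0,2,4,5,6,7,8 already taken and all letters distinct, that pins R to 9. So R=9.
Step 9. [col 6: P + V ≡ R (mod 10)] column 6: given P=5, R=9, carry-in 1, and digits 0,2,4,5,6,7,8,9 already taken and all letters distinct, P+V≡R (mod 10) forces V=3. So V=3.

Answer: A=8, G=2, I=7, M=6, P=5, R=9, S=0, U=4, V=3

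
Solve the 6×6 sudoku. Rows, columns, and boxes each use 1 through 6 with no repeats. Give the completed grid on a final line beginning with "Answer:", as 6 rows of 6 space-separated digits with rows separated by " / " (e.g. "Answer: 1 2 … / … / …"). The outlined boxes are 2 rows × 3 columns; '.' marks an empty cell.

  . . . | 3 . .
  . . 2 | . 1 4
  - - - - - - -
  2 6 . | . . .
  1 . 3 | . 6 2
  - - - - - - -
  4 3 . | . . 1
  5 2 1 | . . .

Step 1. [r2c2∈{5}] nothing but 5 survives at r2c2, so r2c2=5.
Step 2. [r4c4∈{4,5}] r4c4 is the only open cell in row 4 admitting 5, so r4c4=5.
Step 3. [r2c4∈{6}] r2c4 is down to just 6 ⇒ r2c4=6.
Step 4. [r3c6∈{3}] r3c6 has the single candidate 3. So r3c6=3.
Step 5. [r3c5∈{4}] only 4 remains possible at r3c5 ⇒ r3c5=4.
Step 6. [r1c3∈{4,6}] r1c3 is the only open cell in col 3 admitting 4 ⇒ r1c3=4.
Step 7. [r1c5∈{2,5}] across row 1, 2 lands solely at r1c5, so r1c5=2.
Step 8. [r5c4∈{2}] only 2 remains possible at r5c4. So r5c4=2.
Step 9. [r1c2∈{1}] r1c2's peers cover all but 1, so r1c2=1.
Step 10. [r1c1∈{6}] r1c1 is down to just 6. So r1c1=6.
Step 11. [r6c4∈{4}] nothing but 4 survives at r6c4. So r6c4=4.
Step 12. [r6c6∈{6}] r6c6 is down to just 6 ⇒ r6c6=6.
Step 13. [r5c3∈{6}] only 6 remains possible at r5c3 ⇒ r5c3=6.
Step 14. [r3c3∈{5}] r3c3 has the single candidate 5. So r3c3=5.
Step 15. [r4c2∈{4}] r4c2 has the single candidate 4, so r4c2=4.
Step 16. [r5c5∈{5}] nothing but 5 survives at r5c5 ⇒ r5c5=5.
Step 17. [r1c6∈{5}] nothing but 5 survives at r1c6, so r1c6=5.
Step 18. [r2c1∈{3}] r2c1 has the single candidate 3. So r2c1=3.
Step 19. [r3c4∈{1}] r3c4 has the single candidate 1, so r3c4=1.
Step 20. [r6c5∈{3}] r6c5 has the single candidate 3. So r6c5=3.

Answer: 6 1 4 3 2 5 / 3 5 2 6 1 4 / 2 6 5 1 4 3 / 1 4 3 5 6 2 / 4 3 6 2 5 1 / 5 2 1 4 3 6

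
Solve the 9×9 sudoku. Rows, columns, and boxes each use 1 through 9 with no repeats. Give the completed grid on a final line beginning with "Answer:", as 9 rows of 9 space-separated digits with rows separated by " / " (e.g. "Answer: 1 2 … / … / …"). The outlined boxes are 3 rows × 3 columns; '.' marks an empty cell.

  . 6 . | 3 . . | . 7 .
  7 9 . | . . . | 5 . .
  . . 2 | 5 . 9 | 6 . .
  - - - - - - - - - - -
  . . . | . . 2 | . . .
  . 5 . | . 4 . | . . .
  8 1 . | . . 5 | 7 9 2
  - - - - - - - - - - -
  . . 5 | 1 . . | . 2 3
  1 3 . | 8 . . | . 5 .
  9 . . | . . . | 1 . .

Step 1. [r6c3∈{3,4,6}] across row 6, 4 lands solely at r6c3 ⇒ r6c3=4.
Step 2. [r8c5∈{2,6,7,9}] r8c5 is the only open cell in row 8 admitting 2, so r8c5=2.
Step 3. [r6c4∈{6}] r6c4 has the single candidate 6, so r6c4=6.
Step 4. [r4c2∈{7}] nothing but 7 survives at r4c2, so r4c2=7.
Step 5. [r7c5∈{6,7,9}] r7c5 is the only open cell in box 8 admitting 9. So r7c5=9.
Step 6. [r7c6∈{4,6,7}] row 7 places 7 nowhere but r7c6 ⇒ r7c6=7.
Step 7. [r9c4∈{4}] nothing but 4 survives at r9c4. So r9c4=4.
Step 8. [r7c1∈{4,6}] in row 7, 6 fits only at r7c1. So r7c1=6.
Step 9. [r4c1∈{3}] only 3 remains possible at r4c1. So r4c1=3.
Step 10. [r3c8∈{1,3,4,8}] row 3 places 3 nowhere but r3c8 ⇒ r3c8=3.
Step 11. [r8c6∈{6}] only 6 remains possible at r8c6 ⇒ r8c6=6.
Step 12. [r4c9∈{1,4,5,6,8}] across row 4, 5 lands solely at r4c9 ⇒ r4c9=5.
Step 13. [r1c7∈{2,4,8,9}] in row 1, 2 fits only at r1c7 ⇒ r1c7=2.
Step 14. [r1c9∈{1,4,8,9}] across row 1, 9 lands solely at r1c9, so r1c9=9.
Step 15. [r3c1∈{4}] r3c1 has the single candidate 4 ⇒ r3c1=4.
Step 16. [r3c2∈{8}] r3c2 is down to just 8, so r3c2=8.
Step 17. [r7c7∈{4,8}] across row 7, 8 lands solely at r7c7, so r7c7=8.
Step 18. [r3c9∈{1}] r3c9 is down to just 1 ⇒ r3c9=1.
Step 19. [r9c8∈{6}] r9c8 has the single candidate 6. So r9c8=6.
Step 20. [r1c6∈{1,4,8}] across row 1, 4 lands solely at r1c6 ⇒ r1c6=4.
Step 21. [r1c5∈{1,8}] r1c5 is the only open cell in row 1 admitting 8. So r1c5=8.
Step 22. [r4c8∈{1,4,8}] in row 4, 8 fits only at r4c8, so r4c8=8.
Step 23. [r2c6∈{1}] r2c6 has the single candidate 1, so r2c6=1.
Step 24. [r8c3∈{7}] r8c3 is down to just 7, so r8c3=7.
Step 25. [r9c6∈{3}] r9c6's peers cover all but 3, so r9c6=3.
Step 26. [r4c3∈{6,9}] 6 has one home in row 4: r4c3 ⇒ r4c3=6.
Step 27. [r8c9∈{4}] r8c9 has the single candidate 4, so r8c9=4.
Step 28. [r5c4∈{7,9}] r5c4 is the only open cell in row 5 admitting 7 ⇒ r5c4=7.
Step 29. [r5c9∈{6}] r5c9's peers cover all but 6 ⇒ r5c9=6.
Step 30. [r2c8∈{4}] r2c8's peers cover all but 4. So r2c8=4.
Step 31. [r5c7∈{3}] nothing but 3 survives at r5c7. So r5c7=3.
Step 32. [r7c2∈{4}] only 4 remains possible at r7c2 ⇒ r7c2=4.
Step 33. [r4c4∈{9}] only 9 remains possible at r4c4 ⇒ r4c4=9.
Step 34. [r2c9∈{8}] r2c9 has the single candidate 8, so r2c9=8.
Step 35. [r4c5∈{1}] r4c5's peers cover all but 1 ⇒ r4c5=1.
Step 36. [r4c7∈{4}] nothing but 4 survives at r4c7 ⇒ r4c7=4.
Step 37. [r6c5∈{3}] nothing but 3 survives at r6c5. So r6c5=3.
Step 38. [r8c7∈{9}] nothing but 9 survives at r8c7 ⇒ r8c7=9.
Step 39. [r5c1∈{2}] r5c1 is down to just 2 ⇒ r5c1=2.
Step 40. [r2c5∈{6}] r2c5's peers cover all but 6, so r2c5=6.
Step 41. [r1c1∈{5}] only 5 remains possible at r1c1 ⇒ r1c1=5.
Step 42. [r5c8∈{1}] r5c8 has the single candidate 1, so r5c8=1.
Step 43. [r9c9∈{7}] nothing but 7 survives at r9c9 ⇒ r9c9=7.
Step 44. [r9c3∈{8}] only 8 remains possible at r9c3. So r9c3=8.
Step 45. [r3c5∈{7}] only 7 remains possible at r3c5 ⇒ r3c5=7.
Step 46. [r1c3∈{1}] r1c3's peers cover all but 1. So r1c3=1.
Step 47. [r9c2∈{2}] r9c2 has the single candidate 2 ⇒ r9c2=2.
Step 48. [r2c4∈{2}] r2c4's peers cover all but 2. So r2c4=2.
Step 49. [r5c6∈{8}] only 8 remains possible at r5c6. So r5c6=8.
Step 50. [r2c3∈{3}] r2c3's peers cover all but 3, so r2c3=3.
Step 51. [r9c5∈{5}] only 5 remains possible at r9c5 ⇒ r9c5=5.
Step 52. [r5c3∈{9}] r5c3 has the single candidate 9 ⇒ r5c3=9.

Answer: 5 6 1 3 8 4 2 7 9 / 7 9 3 2 6 1 5 4 8 / 4 8 2 5 7 9 6 3 1 / 3 7 6 9 1 2 4 8 5 / 2 5 9 7 4 8 3 1 6 / 8 1 4 6 3 5 7 9 2 / 6 4 5 1 9 7 8 2 3 / 1 3 7 8 2 6 9 5 4 / 9 2 8 4 5 3 1 6 7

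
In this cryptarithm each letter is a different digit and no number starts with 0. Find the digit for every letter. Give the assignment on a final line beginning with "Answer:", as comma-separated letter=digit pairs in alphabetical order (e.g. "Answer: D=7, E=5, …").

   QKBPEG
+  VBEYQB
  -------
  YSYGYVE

Step 1. [Y] Y is the leading digit of a 7-digit sum of two 6-digit numbers; the final carry is exactly 1, so Y=1.
Step 2. [col 1: G + B ≡ E (mod 10)] B=5 is one option consistent with column 1 (G + B ≡ E (mod 10), carry-in 0) — take it. So B=5.
Step 3. [col 1: G + B ≡ E (mod 10)] E=4 is one option consistent with column 1 (G + B ≡ E (mod 10), carry-in 0) — take it. So E=4.
Step 4. [col 1: G + B ≡ E (mod 10)] in column 1 we have G+B≡E with carry-in 0; given B=5, E=4 and digits 1,4,5 already taken and all letters distinct, that pins G to 9. So G=9.
Step 5. [col 2: E + Q ≡ V (mod 10)] V=8 is one option consistent with column 2 (E + Q ≡ V (mod 10), carry-in 1) — take it ⇒ V=8.
Step 6. [col 2: E + Q ≡ V (mod 10)] column 2 reads E+Q+carry(1)=V with E=4, V=8; with digits 1,4,5,8,9 already taken and all letters distinct, the only value for Q is 3, so Q=3.
Step 7. [col 3: P + Y ≡ Y (mod 10)] from column 3 (Y=1, carry-in 0, digits 1,3,4,5,8,9 already taken and all letters distinct): P must equal 0 ⇒ P=0.
Step 8. [col 5: K + B ≡ Y (mod 10)] from column 5 (B=5, Y=1, carry-in 0, digits 0,1,3,4,5,8,9 already taken and all letters distinct): K must equal 6, so K=6.
Step 9. [col 6: Q + V ≡ S (mod 10)] column 6 reads Q+V+carry(1)=S with Q=3, V=8; with digits 0,1,3,4,5,6,8,9 already taken and all letters distinct, the only value for S is 2 ⇒ S=2.

Answer: B=5, E=4, G=9, K=6, P=0, Q=3, S=2, V=8, Y=1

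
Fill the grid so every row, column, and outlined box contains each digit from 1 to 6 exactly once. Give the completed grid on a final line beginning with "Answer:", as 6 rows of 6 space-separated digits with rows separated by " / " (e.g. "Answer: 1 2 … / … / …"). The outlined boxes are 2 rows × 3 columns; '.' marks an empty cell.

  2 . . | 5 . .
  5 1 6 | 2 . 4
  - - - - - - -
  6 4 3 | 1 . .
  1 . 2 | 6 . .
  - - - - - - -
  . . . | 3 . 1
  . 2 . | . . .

Step 1. [r4c5∈{3,4,5}] r4c5 is the only open cell in row 4 admitting 4, so r4c5=4.
Step 2. [r5c1∈{4}] r5c1's peers cover all but 4. So r5c1=4.
Step 3. [r5c3∈{5}] nothing but 5 survives at r5c3 ⇒ r5c3=5.
Step 4. [r1c2∈{3}] r1c2 has the single candidate 3, so r1c2=3.
Step 5. [r3c6∈{2,5}] col 6 places 2 nowhere but r3c6, so r3c6=2.
Step 6. [r1c6∈{6}] nothing but 6 survives at r1c6, so r1c6=6.
Step 7. [r3c5∈{5}] r3c5's peers cover all but 5, so r3c5=5.
Step 8. [r5c2∈{6}] r5c2 has the single candidate 6, so r5c2=6.
Step 9. [r1c3∈{4}] only 4 remains possible at r1c3. So r1c3=4.
Step 10. [r6c1∈{3}] only 3 remains possible at r6c1, so r6c1=3.
Step 11. [r4c2∈{5}] nothing but 5 survives at r4c2, so r4c2=5.
Step 12. [r6c4∈{4}] only 4 remains possible at r6c4 ⇒ r6c4=4.
Step 13. [r5c5∈{2}] only 2 remains possible at r5c5 ⇒ r5c5=2.
Step 14. [r2c5∈{3}] r2c5 has the single candidate 3. So r2c5=3.
Step 15. [r6c3∈{1}] only 1 remains possible at r6c3. So r6c3=1.
Step 16. [r1c5∈{1}] r1c5 has the single candidate 1. So r1c5=1.
Step 17. [r6c5∈{6}] r6c5 is down to just 6. So r6c5=6.
Step 18. [r4c6∈{3}] only 3 remains possible at r4c6, so r4c6=3.
Step 19. [r6c6∈{5}] nothing but 5 survives at r6c6. So r6c6=5.

Answer: 2 3 4 5 1 6 / 5 1 6 2 3 4 / 6 4 3 1 5 2 / 1 5 2 6 4 3 / 4 6 5 3 2 1 / 3 2 1 4 6 5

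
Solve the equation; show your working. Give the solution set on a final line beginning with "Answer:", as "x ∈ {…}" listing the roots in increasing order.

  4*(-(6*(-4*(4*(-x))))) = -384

Step 1. [4*(-(6*(-4*(4*(-x))))) = -384] leading coefficient 4: divide by 4 ⇒ div: -(6*(-4*(4*(-x)))) = -96.
Step 2. [-(6*(-4*(4*(-x)))) = -96] flip signs both sides, so neg: 6*(-4*(4*(-x))) = 96.
Step 3. [6*(-4*(4*(-x))) = 96] 6 out front; divide by 6, so div: -4*(4*(-x)) = 16.
Step 4. [-4*(4*(-x)) = 16] divide by the outer -4 ⇒ div: 4*(-x) = -4.
Step 5. [4*(-x) = -4] 4 out front; divide by 4 ⇒ div: -x = -1.
Step 6. [-x = -1] flip signs both sides ⇒ neg: x = 1.

Answer: x ∈ {1}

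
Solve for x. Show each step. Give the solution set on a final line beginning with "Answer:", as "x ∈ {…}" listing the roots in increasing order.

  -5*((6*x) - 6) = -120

Step 1. [-5*((6*x) - 6) = -120] -5 out front; divide by -5 ⇒ div: (6*x) - 6 = 24.
Step 2. [(6*x) - 6 = 24] common factor 6 (LHS and 24) — divide through. So factor: x - 1 = 4.
Step 3. [x - 1 = 4] add 1: x sits inside (… - 1) ⇒ sub: x = 5.

Answer: x ∈ {5}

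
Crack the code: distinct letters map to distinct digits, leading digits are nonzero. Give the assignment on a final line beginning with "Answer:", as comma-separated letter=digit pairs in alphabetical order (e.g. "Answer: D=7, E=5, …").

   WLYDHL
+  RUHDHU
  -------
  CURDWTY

Step 1. [col 1: L + U ≡ Y (mod 10)] L=2 is one option consistent with column 1 (L + U ≡ Y (mod 10), carry-in 0) — take it ⇒ L=2.
Step 2. [C] adding two 6-digit numbers gives at most 6+1 digits, and here it does — C is that final carry and must be 1, so C=1.
Step 3. [col 1: L + U ≡ Y (mod 10)] Y=8 is one option consistent with column 1 (L + U ≡ Y (mod 10), carry-in 0) — take it ⇒ Y=8.
Step 4. [col 1: L + U ≡ Y (mod 10)] column 1 reads L+U+carry(0)=Y with L=2, Y=8; with digits 1,2,8 already taken and all letters distinct, the only value for U is 6, so U=6.
Step 5. [col 2: H + H ≡ T (mod 10)] column 2 (H + H ≡ T (mod 10), carry-in 0) doesn't pin H yet; pick H=5 and continue ⇒ H=5.
Step 6. [col 2: H + H ≡ T (mod 10)] in column 2 we have H+H≡T with carry-in 0; given H=5 and digits 1,2,5,6,8 already taken and all letters distinct, that pins T to 0, so T=0.
Step 7. [col 3: D + D ≡ W (mod 10)] column 3 (D + D ≡ W (mod 10), carry-in 1) doesn't pin W yet; pick W=7 and continue ⇒ W=7.
Step 8. [col 3: D + D ≡ W (mod 10)] from column 3 (W=7, carry-in 1, digits 0,1,2,5,6,7,8 already taken and all letters distinct): D must equal 3, so D=3.
Step 9. [col 5: L + U ≡ R (mod 10)] from column 5 (L=2, U=6, carry-in 1, digits 0,1,2,3,5,6,7,8 already taken and all letters distinct): R must equal 9, so R=9.

Answer: C=1, D=3, H=5, L=2, R=9, T=0, U=6, W=7, Y=8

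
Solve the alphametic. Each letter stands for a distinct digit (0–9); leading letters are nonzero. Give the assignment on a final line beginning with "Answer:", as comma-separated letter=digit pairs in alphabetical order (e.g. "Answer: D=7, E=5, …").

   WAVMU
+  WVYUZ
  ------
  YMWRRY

Step 1. [col 1: U + Z ≡ Y (mod 10)] Z=6 is one option consistent with column 1 (U + Z ≡ Y (mod 10), carry-in 0) — take it. So Z=6.
Step 2. [col 1: U + Z ≡ Y (mod 10)] column 1 (U + Z ≡ Y (mod 10), carry-in 0) doesn't pin Y yet; pick Y=1 and continue, so Y=1.
Step 3. [col 1: U + Z ≡ Y (mod 10)] column 1: given Z=6, Y=1, carry-in 0, and digits 1,6 already taken and all letters distinct, U+Z≡Y (mod 10) forces U=5, so U=5.
Step 4. [col 2: M + U ≡ R (mod 10)] several values work for R in column 2 (M + U ≡ R (mod 10), carry-in 1); try R=4. So R=4.
Step 5. [col 2: M + U ≡ R (mod 10)] column 2 reads M+U+carry(1)=R with U=5, R=4; with digits 1,4,5,6 already taken and all letters distinct, the only value for M is 8. So M=8.
Step 6. [col 3: V + Y ≡ R (mod 10)] from column 3 (Y=1, R=4, carry-in 1, digits 1,4,5,6,8 already taken and all letters distinct): V must equal 2, so V=2.
Step 7. [col 4: A + V ≡ W (mod 10)] column 4 reads A+V+carry(0)=W with V=2; with digits 1,2,4,5,6,8 already taken and all letters distinct, the only value for W is 9. So W=9.
Step 8. [col 4: A + V ≡ W (mod 10)] column 4: given V=2, W=9, carry-in 0, and digits 1,2,4,5,6,8,9 already taken and all letters distinct, A+V≡W (mod 10) forces A=7. So A=7.

Answer: A=7, M=8, R=4, U=5, V=2, W=9, Y=1, Z=6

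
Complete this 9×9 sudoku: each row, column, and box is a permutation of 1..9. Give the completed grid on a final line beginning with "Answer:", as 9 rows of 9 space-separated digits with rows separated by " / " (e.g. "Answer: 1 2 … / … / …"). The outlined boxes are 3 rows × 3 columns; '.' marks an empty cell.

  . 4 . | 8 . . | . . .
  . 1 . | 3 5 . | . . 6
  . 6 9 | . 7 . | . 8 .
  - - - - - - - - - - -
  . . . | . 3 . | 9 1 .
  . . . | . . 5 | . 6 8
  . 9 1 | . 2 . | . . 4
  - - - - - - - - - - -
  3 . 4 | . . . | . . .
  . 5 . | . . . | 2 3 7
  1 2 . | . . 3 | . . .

Step 1. [r1c3∈{2,3,5,7}] in box 1, 3 fits only at r1c3 ⇒ r1c3=3.
Step 2. [r4c3∈{2,5,6,7,8}] r4c3 is the only open cell in col 3 admitting 5. So r4c3=5.
Step 3. [r8c1∈{6,8,9}] across col 1, 9 lands solely at r8c1, so r8c1=9.
Step 4. [r3c9∈{1,2,3,5}] r3c9 is the only open cell in col 9 admitting 3. So r3c9=3.
Step 5. [r6c7∈{3,5,7}] 3 has one home in row 6: r6c7. So r6c7=3.
Step 6. [r5c7∈{7}] r5c7 is down to just 7, so r5c7=7.
Step 7. [r2c7∈{4}] r2c7 is down to just 4 ⇒ r2c7=4.
Step 8. [r9c8∈{4,5,9}] col 8 places 4 nowhere but r9c8 ⇒ r9c8=4.
Step 9. [r5c3∈{2}] r5c3 is down to just 2 ⇒ r5c3=2.
Step 10. [r5c1∈{4}] only 4 remains possible at r5c1 ⇒ r5c1=4.
Step 11. [r8c5∈{1,4,6,8}] col 5 places 4 nowhere but r8c5 ⇒ r8c5=4.
Step 12. [r6c8∈{5}] nothing but 5 survives at r6c8. So r6c8=5.
Step 13. [r7c8∈{9}] r7c8's peers cover all but 9. So r7c8=9.
Step 14. [r1c9∈{1,2,5,9}] col 9 places 9 nowhere but r1c9 ⇒ r1c9=9.
Step 15. [r7c9∈{1,5}] col 9 places 1 nowhere but r7c9, so r7c9=1.
Step 16. [r9c9∈{5}] only 5 remains possible at r9c9 ⇒ r9c9=5.
Step 17. [r7c4∈{2,5,6,7}] 5 has one home in row 7: r7c4, so r7c4=5.
Step 18. [r7c6∈{2,6,7,8}] in row 7, 2 fits only at r7c6 ⇒ r7c6=2.
Step 19. [r9c4∈{6,7,9}] across box 8, 7 lands solely at r9c4. So r9c4=7.
Step 20. [r6c4∈{6}] r6c4's peers cover all but 6. So r6c4=6.
Step 21. [r2c3∈{7,8}] 7 has one home in col 3: r2c3 ⇒ r2c3=7.
Step 22. [r8c4∈{1}] r8c4's peers cover all but 1, so r8c4=1.
Step 23. [r9c5∈{6,8,9}] across row 9, 9 lands solely at r9c5, so r9c5=9.
Step 24. [r7c5∈{6,8}] 8 has one home in col 5: r7c5. So r7c5=8.
Step 25. [r4c2∈{7,8}] 8 has one home in col 2: r4c2 ⇒ r4c2=8.
Step 26. [r3c4∈{2,4}] col 4 places 2 nowhere but r3c4. So r3c4=2.
Step 27. [r3c1∈{5}] r3c1 is down to just 5, so r3c1=5.
Step 28. [r8c3∈{6,8}] row 8 places 8 nowhere but r8c3 ⇒ r8c3=8.
Step 29. [r6c1∈{7}] nothing but 7 survives at r6c1, so r6c1=7.
Step 30. [r3c6∈{1,4}] in row 3, 4 fits only at r3c6 ⇒ r3c6=4.
Step 31. [r1c6∈{1,6}] in col 6, 1 fits only at r1c6, so r1c6=1.
Step 32. [r1c1∈{2}] only 2 remains possible at r1c1, so r1c1=2.
Step 33. [r7c7∈{6}] r7c7 has the single candidate 6. So r7c7=6.
Step 34. [r1c8∈{7}] nothing but 7 survives at r1c8. So r1c8=7.
Step 35. [r2c6∈{9}] nothing but 9 survives at r2c6 ⇒ r2c6=9.
Step 36. [r4c6∈{7}] only 7 remains possible at r4c6. So r4c6=7.
Step 37. [r9c7∈{8}] r9c7 is down to just 8 ⇒ r9c7=8.
Step 38. [r6c6∈{8}] r6c6 has the single candidate 8. So r6c6=8.
Step 39. [r5c4∈{9}] nothing but 9 survives at r5c4 ⇒ r5c4=9.
Step 40. [r8c6∈{6}] only 6 remains possible at r8c6, so r8c6=6.
Step 41. [r1c5∈{6}] r1c5's peers cover all but 6, so r1c5=6.
Step 42. [r2c8∈{2}] r2c8's peers cover all but 2, so r2c8=2.
Step 43. [r5c2∈{3}] nothing but 3 survives at r5c2. So r5c2=3.
Step 44. [r2c1∈{8}] r2c1 is down to just 8 ⇒ r2c1=8.
Step 45. [r9c3∈{6}] r9c3 has the single candidate 6. So r9c3=6.
Step 46. [r3c7∈{1}] r3c7's peers cover all but 1, so r3c7=1.
Step 47. [r1c7∈{5}] r1c7 is down to just 5 ⇒ r1c7=5.
Step 48. [r5c5∈{1}] nothing but 1 survives at r5c5. So r5c5=1.
Step 49. [r4c4∈{4}] r4c4 has the single candidate 4, so r4c4=4.
Step 50. [r4c9∈{2}] r4c9 is down to just 2, so r4c9=2.
Step 51. [r7c2∈{7}] nothing but 7 survives at r7c2 ⇒ r7c2=7.
Step 52. [r4c1∈{6}] r4c1 has the single candidate 6 ⇒ r4c1=6.

Answer: 2 4 3 8 6 1 5 7 9 / 8 1 7 3 5 9 4 2 6 / 5 6 9 2 7 4 1 8 3 / 6 8 5 4 3 7 9 1 2 / 4 3 2 9 1 5 7 6 8 / 7 9 1 6 2 8 3 5 4 / 3 7 4 5 8 2 6 9 1 / 9 5 8 1 4 6 2 3 7 / 1 2 6 7 9 3 8 4 5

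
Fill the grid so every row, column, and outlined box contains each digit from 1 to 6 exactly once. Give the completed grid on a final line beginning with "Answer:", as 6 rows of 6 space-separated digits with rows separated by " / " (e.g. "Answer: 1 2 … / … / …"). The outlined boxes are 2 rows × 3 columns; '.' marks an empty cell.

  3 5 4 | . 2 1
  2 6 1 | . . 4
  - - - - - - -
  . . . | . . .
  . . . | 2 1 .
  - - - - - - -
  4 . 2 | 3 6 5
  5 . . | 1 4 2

Step 1. [r4c1∈{6}] r4c1 is down to just 6. So r4c1=6.
Step 2. [r4c6∈{3}] r4c6 is down to just 3, so r4c6=3.
Step 3. [r3c5∈{5}] r3c5 is down to just 5, so r3c5=5.
Step 4. [r3c2∈{1,2,3,4}] 2 has one home in row 3: r3c2. So r3c2=2.
Step 5. [r3c4∈{4,6}] across row 3, 4 lands solely at r3c4 ⇒ r3c4=4.
Step 6. [r3c3∈{3}] r3c3's peers cover all but 3, so r3c3=3.
Step 7. [r3c6∈{6}] r3c6's peers cover all but 6, so r3c6=6.
Step 8. [r2c5∈{3}] r2c5 has the single candidate 3, so r2c5=3.
Step 9. [r4c2∈{4}] r4c2's peers cover all but 4, so r4c2=4.
Step 10. [r1c4∈{6}] r1c4 has the single candidate 6, so r1c4=6.
Step 11. [r2c4∈{5}] r2c4 is down to just 5. So r2c4=5.
Step 12. [r4c3∈{5}] r4c3's peers cover all but 5 ⇒ r4c3=5.
Step 13. [r5c2∈{1}] nothing but 1 survives at r5c2 ⇒ r5c2=1.
Step 14. [r6c3∈{6}] nothing but 6 survives at r6c3 ⇒ r6c3=6.
Step 15. [r3c1∈{1}] only 1 remains possible at r3c1 ⇒ r3c1=1.
Step 16. [r6c2∈{3}] r6c2 has the single candidate 3, so r6c2=3.

Answer: 3 5 4 6 2 1 / 2 6 1 5 3 4 / 1 2 3 4 5 6 / 6 4 5 2 1 3 / 4 1 2 3 6 5 / 5 3 6 1 4 2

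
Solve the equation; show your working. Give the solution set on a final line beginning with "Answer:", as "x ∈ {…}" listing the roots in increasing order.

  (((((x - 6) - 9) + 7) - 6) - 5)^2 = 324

Step 1. [(((((x - 6) - 9) + 7) - 6) - 5)^2 = 324] √ both sides: 324 ≥ 0 gives two branches ⇒ sqrt: ((((x - 6) - 9) + 7) - 6) - 5 = 18 or -18.
Step 2. [((((x - 6) - 9) + 7) - 6) - 5 = 18 or -18] peel the -5: add 5 from each side ⇒ sub: (((x - 6) - 9) + 7) - 6 = 23 or -13.
Step 3. [(((x - 6) - 9) + 7) - 6 = 23 or -13] -6 is outermost — add 6 both sides. So sub: ((x - 6) - 9) + 7 = 29 or -7.
Step 4. [((x - 6) - 9) + 7 = 29 or -7] the outer +7 inverts by subtracting 7. So sub: (x - 6) - 9 = 22 or -14.
Step 5. [(x - 6) - 9 = 22 or -14] -9 is outermost — add 9 both sides ⇒ sub: x - 6 = 31 or -5.
Step 6. [x - 6 = 31 or -5] peel the -6: add 6 from each side ⇒ sub: x = 37 or 1.

Answer: x ∈ {1, 37}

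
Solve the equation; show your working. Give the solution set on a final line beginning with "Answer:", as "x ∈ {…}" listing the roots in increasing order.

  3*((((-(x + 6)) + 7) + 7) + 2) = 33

Step 1. [3*((((-(x + 6)) + 7) + 7) + 2) = 33] LHS = 3·(…); ÷3 both sides ⇒ div: (((-(x + 6)) + 7) + 7) + 2 = 11.
Step 2. [(((-(x + 6)) + 7) + 7) + 2 = 11] +2 is outermost — subtract 2 both sides, so sub: ((-(x + 6)) + 7) + 7 = 9.
Step 3. [((-(x + 6)) + 7) + 7 = 9] peel the +7: subtract 7 from each side ⇒ sub: (-(x + 6)) + 7 = 2.
Step 4. [(-(x + 6)) + 7 = 2] peel the +7: subtract 7 from each side ⇒ sub: -(x + 6) = -5.
Step 5. [-(x + 6) = -5] leading − — multiply by −1 ⇒ neg: x + 6 = 5.
Step 6. [x + 6 = 5] the outer +6 inverts by subtracting 6, so sub: x = -1.

Answer: x ∈ {-1}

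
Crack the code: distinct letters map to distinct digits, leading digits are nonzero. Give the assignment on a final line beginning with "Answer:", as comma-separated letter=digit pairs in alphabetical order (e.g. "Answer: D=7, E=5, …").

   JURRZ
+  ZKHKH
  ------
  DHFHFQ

Step 1. [col 1: Z + H ≡ Q (mod 10)] column 1 (Z + H ≡ Q (mod 10), carry-in 0) doesn't pin H yet; pick H=2 and continue. So H=2.
Step 2. [col 1: Z + H ≡ Q (mod 10)] no forcing yet in column 1 (carry-in 0); Q=7 is free and consistent — try it ⇒ Q=7.
Step 3. [D] the sum has 6 digits but both addends have 5; that extra leading digit D is the final carry, namely 1. So D=1.
Step 4. [col 1: Z + H ≡ Q (mod 10)] column 1: given H=2, Q=7, carry-in 0, and digits 1,2,7 already taken and all letters distinct, Z+H≡Q (mod 10) forces Z=5. So Z=5.
Step 5. [col 2: R + K ≡ F (mod 10)] no forcing yet in column 2 (carry-in 0); R=9 is free and consistent — try it, so R=9.
Step 6. [col 2: R + K ≡ F (mod 10)] from column 2 (R=9, carry-in 0, digits 1,2,5,7,9 already taken and all letters distinct): K must equal 4. So K=4.
Step 7. [col 2: R + K ≡ F (mod 10)] in column 2 we have R+K≡F with carry-in 0; given R=9, K=4 and digits 1,2,4,5,7,9 already taken and all letters distinct, that pins F to 3 ⇒ F=3.
Step 8. [col 4: U + K ≡ F (mod 10)] column 4: given K=4, F=3, carry-in 1, and digits 1,2,3,4,5,7,9 already taken and all letters distinct, U+K≡F (mod 10) forces U=8. So U=8.
Step 9. [col 5: J + Z ≡ H (mod 10)] column 5 reads J+Z+carry(1)=H with Z=5, H=2; with digits 1,2,3,4,5,7,8,9 already taken and all letters distinct, the only value for J is 6, so J=6.

Answer: D=1, F=3, H=2, J=6, K=4, Q=7, R=9, U=8, Z=5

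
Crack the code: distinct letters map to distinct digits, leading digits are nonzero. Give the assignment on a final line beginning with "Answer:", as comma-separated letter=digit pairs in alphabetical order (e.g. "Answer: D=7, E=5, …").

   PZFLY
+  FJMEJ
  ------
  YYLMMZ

Step 1. [col 1: Y + J ≡ Z (mod 10)] no forcing yet in column 1 (carry-in 0); Z=4 is free and consistent — try it. So Z=4.
Step 2. [col 1: Y + J ≡ Z (mod 10)] column 1 (Y + J ≡ Z (mod 10), carry-in 0) doesn't pin J yet; pick J=3 and continue ⇒ J=3.
Step 3. [col 1: Y + J ≡ Z (mod 10)] from column 1 (J=3, Z=4, carry-in 0, digits 3,4 already taken and all letters distinct): Y must equal 1, so Y=1.
Step 4. [col 2: L + E ≡ M (mod 10)] no forcing yet in column 2 (carry-in 0); E=7 is free and consistent — try it ⇒ E=7.
Step 5. [col 2: L + E ≡ M (mod 10)] M=5 is one option consistent with column 2 (L + E ≡ M (mod 10), carry-in 0) — take it. So M=5.
Step 6. [col 2: L + E ≡ M (mod 10)] from column 2 (E=7, M=5, carry-in 0, digits 1,3,4,5,7 already taken and all letters distinct): L must equal 8 ⇒ L=8.
Step 7. [col 3: F + M ≡ M (mod 10)] from column 3 (M=5, carry-in 1, digits 1,3,4,5,7,8 already taken and all letters distinct): F must equal 9 ⇒ F=9.
Step 8. [col 5: P + F ≡ Y (mod 10)] column 5 reads P+F+carry(0)=Y with F=9, Y=1; with digits 1,3,4,5,7,8,9 already taken and all letters distinct, the only value for P is 2, so P=2.

Answer: E=7, F=9, J=3, L=8, M=5, P=2, Y=1, Z=4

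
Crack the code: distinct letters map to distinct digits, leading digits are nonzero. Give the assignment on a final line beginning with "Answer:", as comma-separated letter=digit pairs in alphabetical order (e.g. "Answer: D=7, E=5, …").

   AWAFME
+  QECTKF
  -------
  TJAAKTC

Step 1. [col 1: E + F ≡ C (mod 10)] no forcing yet in column 1 (carry-in 0); F=2 is free and consistent — try it ⇒ F=2.
Step 2. [col 1: E + F ≡ C (mod 10)] no forcing yet in column 1 (carry-in 0); C=0 is free and consistent — try it. So C=0.
Step 3. [T] the sum has 7 digits but both addends have 6; that extra leading digit T is the final carry, namely 1, so T=1.
Step 4. [col 1: E + F ≡ C (mod 10)] from column 1 (F=2, C=0, carry-in 0, digits 0,1,2 already taken and all letters distinct): E must equal 8, so E=8.
Step 5. [col 2: M + K ≡ T (mod 10)] several values work for K in column 2 (M + K ≡ T (mod 10), carry-in 1); try K=4, so K=4.
Step 6. [col 2: M + K ≡ T (mod 10)] from column 2 (K=4, T=1, carry-in 1, digits 0,1,2,4,8 already taken and all letters distinct): M must equal 6. So M=6.
Step 7. [col 4: A + C ≡ A (mod 10)] A=7 is one option consistent with column 4 (A + C ≡ A (mod 10), carry-in 0) — take it, so A=7.
Step 8. [col 5: W + E ≡ A (mod 10)] from column 5 (E=8, A=7, carry-in 0, digits 0,1,2,4,6,7,8 already taken and all letters distinct): W must equal 9 ⇒ W=9.
Step 9. [col 6: A + Q ≡ J (mod 10)] from column 6 (A=7, carry-in 1, digits 0,1,2,4,6,7,8,9 already taken and all letters distinct): Q must equal 5. So Q=5.
Step 10. [col 6: A + Q ≡ J (mod 10)] from column 6 (A=7, Q=5, carry-in 1, digits 0,1,2,4,5,6,7,8,9 already taken and all letters distinct): J must equal 3, so J=3.

Answer: A=7, C=0, E=8, F=2, J=3, K=4, M=6, Q=5, T=1, W=9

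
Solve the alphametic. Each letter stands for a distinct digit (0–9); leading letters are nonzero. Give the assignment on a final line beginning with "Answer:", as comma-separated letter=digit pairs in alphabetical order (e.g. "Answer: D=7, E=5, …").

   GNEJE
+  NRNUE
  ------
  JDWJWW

Step 1. [col 1: E + E ≡ W (mod 10)] several values work for E in column 1 (E + E ≡ W (mod 10), carry-in 0); try E=8, so E=8.
Step 2. [J] the sum has 6 digits but both addends have 5; that extra leading digit J is the final carry, namely 1. So J=1.
Step 3. [col 1: E + E ≡ W (mod 10)] from column 1 (E=8, carry-in 0, digits 1,8 already taken and all letters distinct): W must equal 6, so W=6.
Step 4. [col 2: J + U ≡ W (mod 10)] column 2 reads J+U+carry(1)=W with J=1, W=6; with digits 1,6,8 already taken and all letters distinct, the only value for U is 4 ⇒ U=4.
Step 5. [col 3: E + N ≡ J (mod 10)] from column 3 (E=8, J=1, carry-in 0, digits 1,4,6,8 already taken and all letters distinct): N must equal 3, so N=3.
Step 6. [col 4: N + R ≡ W (mod 10)] in column 4 we have N+R≡W with carry-in 1; given N=3, W=6 and digits 1,3,4,6,8 already taken and all letters distinct, that pins R to 2, so R=2.
Step 7. [col 5: G + N ≡ D (mod 10)] column 5: given N=3, carry-in 0, and digits 1,2,3,4,6,8 already taken and all letters distinct, G+N≡D (mod 10) forces D=0 ⇒ D=0.
Step 8. [col 5: G + N ≡ D (mod 10)] from column 5 (N=3, D=0, carry-in 0, digits 0,1,2,3,4,6,8 already taken and all letters distinct): G must equal 7, so G=7.

Answer: D=0, E=8, G=7, J=1, N=3, R=2, U=4, W=6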